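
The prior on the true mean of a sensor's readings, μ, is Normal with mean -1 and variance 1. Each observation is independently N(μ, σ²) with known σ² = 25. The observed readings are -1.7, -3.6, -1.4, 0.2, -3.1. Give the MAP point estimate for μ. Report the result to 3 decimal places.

μ̂_MAP = -1.153

n = 5; x̄ = ((-1.7) + (-3.6) + (-1.4) + 0.2 + (-3.1))/5 = -9.6/5 = -1.92.
For a Normal prior and Normal likelihood with known variance, the posterior is Normal; its mode equals its mean, the precision-weighted average.
Prior precision 1/σ₀² = 1/1 = 1; data precision n/σ² = 5/25 = 0.2.
μ̂ = (1·(-1) + 0.2·(-1.92)) / (1 + 0.2) = (-1.384)/1.2 = -173/150 ≈ -1.153.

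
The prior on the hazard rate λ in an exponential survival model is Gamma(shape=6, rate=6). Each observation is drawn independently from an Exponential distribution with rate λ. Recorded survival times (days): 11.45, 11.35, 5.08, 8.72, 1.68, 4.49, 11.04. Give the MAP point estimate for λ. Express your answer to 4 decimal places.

The Exponential(rate=λ) likelihood is ∝ λ^n e^(−λΣtᵢ). Here n = 7 and Σtᵢ = 11.45 + 11.35 + 5.08 + 8.72 + 1.68 + 4.49 + 11.04 = 53.81.
Posterior ∝ λ^5e^(−6λ) · λ^7e^(−53.81λ) = λ^12e^(−59.81λ), i.e. Gamma(13, 59.81).
Mode = (a−1)/b = 12/59.81 ≈ 0.2006.

λ̂_MAP = 0.2006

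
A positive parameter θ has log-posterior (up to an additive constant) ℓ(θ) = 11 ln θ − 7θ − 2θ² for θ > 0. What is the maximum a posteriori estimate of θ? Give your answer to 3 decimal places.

ℓ'(θ) = 11/θ − 7 − 4θ. Setting this to zero and multiplying by θ: 4θ² + 7θ − 11 = 0.
θ = (−7 + √(7² + 4·4·11)) / (2·4) = (−7 + √225) / 8 = (−7 + 15)/8 = 1.
ℓ''(θ) = −11/θ² − 4 < 0, confirming a maximum.

θ̂_MAP = 1.000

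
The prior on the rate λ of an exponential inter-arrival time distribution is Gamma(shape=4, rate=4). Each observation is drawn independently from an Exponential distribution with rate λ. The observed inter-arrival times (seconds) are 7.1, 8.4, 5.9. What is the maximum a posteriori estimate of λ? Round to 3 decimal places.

λ̂_MAP = 0.236

The Exponential(rate=λ) likelihood is ∝ λ^n e^(−λΣtᵢ). Here n = 3 and Σtᵢ = 7.1 + 8.4 + 5.9 = 21.4.
Posterior ∝ λ^3e^(−4λ) · λ^3e^(−21.4λ) = λ^6e^(−25.4λ), i.e. Gamma(7, 25.4).
Mode = (a−1)/b = 6/25.4 ≈ 0.236.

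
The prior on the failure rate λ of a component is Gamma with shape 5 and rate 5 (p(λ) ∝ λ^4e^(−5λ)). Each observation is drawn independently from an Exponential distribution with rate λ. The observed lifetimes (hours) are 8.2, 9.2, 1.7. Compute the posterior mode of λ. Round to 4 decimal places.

The Exponential(rate=λ) likelihood is ∝ λ^n e^(−λΣtᵢ). Here n = 3 and Σtᵢ = 8.2 + 9.2 + 1.7 = 19.1.
Posterior ∝ λ^4e^(−5λ) · λ^3e^(−19.1λ) = λ^7e^(−24.1λ), i.e. Gamma(8, 24.1).
Mode = (a−1)/b = 7/24.1 ≈ 0.2905.

λ̂_MAP = 0.2905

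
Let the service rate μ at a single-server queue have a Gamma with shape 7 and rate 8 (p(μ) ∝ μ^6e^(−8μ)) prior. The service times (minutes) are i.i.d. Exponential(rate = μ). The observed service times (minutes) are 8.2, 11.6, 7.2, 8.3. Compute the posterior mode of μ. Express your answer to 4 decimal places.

μ̂_MAP = 0.2309

The Exponential(rate=μ) likelihood is ∝ μ^n e^(−μΣtᵢ). Here n = 4 and Σtᵢ = 8.2 + 11.6 + 7.2 + 8.3 = 35.3.
Posterior ∝ μ^6e^(−8μ) · μ^4e^(−35.3μ) = μ^10e^(−43.3μ), i.e. Gamma(11, 43.3).
Mode = (a−1)/b = 10/43.3 ≈ 0.2309.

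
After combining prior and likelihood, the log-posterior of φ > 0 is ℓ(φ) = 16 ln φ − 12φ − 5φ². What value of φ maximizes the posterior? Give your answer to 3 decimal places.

ℓ'(φ) = 16/φ − 12 − 10φ. Setting this to zero and multiplying by φ: 10φ² + 12φ − 16 = 0.
φ = (−12 + √(12² + 4·10·16)) / (2·10) = (−12 + √784) / 20 = (−12 + 28)/20 = 4/5.
ℓ''(φ) = −16/φ² − 10 < 0, confirming a maximum.

φ̂_MAP = 0.800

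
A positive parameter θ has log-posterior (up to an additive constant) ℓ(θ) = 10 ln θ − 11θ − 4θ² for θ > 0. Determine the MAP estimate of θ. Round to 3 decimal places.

θ̂_MAP = 0.625

ℓ'(θ) = 10/θ − 11 − 8θ. Setting this to zero and multiplying by θ: 8θ² + 11θ − 10 = 0.
θ = (−11 + √(11² + 4·8·10)) / (2·8) = (−11 + √441) / 16 = (−11 + 21)/16 = 5/8.
ℓ''(θ) = −10/θ² − 8 < 0, confirming a maximum.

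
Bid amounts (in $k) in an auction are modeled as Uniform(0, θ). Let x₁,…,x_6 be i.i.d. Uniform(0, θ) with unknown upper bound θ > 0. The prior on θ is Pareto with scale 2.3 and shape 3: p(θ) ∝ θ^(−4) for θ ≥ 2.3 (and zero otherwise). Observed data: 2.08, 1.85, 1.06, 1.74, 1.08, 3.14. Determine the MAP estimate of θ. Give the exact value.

θ̂_MAP = 3.14

The Uniform(0, θ) likelihood is θ^(−n) for θ ≥ max(xᵢ), zero otherwise. Here max(xᵢ) = 3.14.
Posterior ∝ θ^(−4) · θ^(−6) = θ^(−10) on θ ≥ max(2.3, 3.14) = 3.14.
This density is strictly decreasing in θ, so the posterior mode lies at the lower boundary of the support.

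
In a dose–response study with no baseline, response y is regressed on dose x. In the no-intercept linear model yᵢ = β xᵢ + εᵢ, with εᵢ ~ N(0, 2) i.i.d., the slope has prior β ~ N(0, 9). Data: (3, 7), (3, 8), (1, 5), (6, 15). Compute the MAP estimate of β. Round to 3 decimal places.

log p(β | y) = −Σ(yᵢ − βxᵢ)²/(2·2) − β²/(2·9) + const.
Setting the derivative to zero: Σxᵢ(yᵢ − βxᵢ)/2 − β/9 = 0, so β = Σxᵢyᵢ / (Σxᵢ² + σ²/τ²).
Σxᵢyᵢ = 3·7 + 3·8 + 1·5 + 6·15 = 140; Σxᵢ² = 55; σ²/τ² = 2/9.
β̂_MAP = 140 / (55 + 2/9) = 140/(497/9) = 180/71 ≈ 2.535.

β̂_MAP = 2.535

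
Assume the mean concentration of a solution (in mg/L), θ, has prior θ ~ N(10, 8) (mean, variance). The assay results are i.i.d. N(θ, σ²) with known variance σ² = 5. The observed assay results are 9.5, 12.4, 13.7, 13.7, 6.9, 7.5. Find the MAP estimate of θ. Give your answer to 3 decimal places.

n = 6; x̄ = (9.5 + 12.4 + 13.7 + 13.7 + 6.9 + 7.5)/6 = 63.7/6 = 637/60 ≈ 10.6167.
For a Normal prior and Normal likelihood with known variance, the posterior is Normal; its mode equals its mean, the precision-weighted average.
Prior precision 1/σ₀² = 1/8 = 0.125; data precision n/σ² = 6/5 = 1.2.
θ̂ = (0.125·10 + 1.2·(637/60)) / (0.125 + 1.2) = 13.99/1.325 = 2798/265 ≈ 10.558.

θ̂_MAP = 10.558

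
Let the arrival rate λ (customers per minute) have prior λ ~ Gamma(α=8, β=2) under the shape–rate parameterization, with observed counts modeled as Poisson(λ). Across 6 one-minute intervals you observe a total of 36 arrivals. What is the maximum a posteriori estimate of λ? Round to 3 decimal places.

Σxᵢ = 36, n = 6.
Posterior ∝ λ^7e^(−2λ) · λ^36e^(−6λ) = λ^43e^(−8λ), i.e. Gamma(shape=44, rate=8).
The mode of a Gamma(a, b) with a ≥ 1 (shape–rate) is (a−1)/b = 43/8 ≈ 5.375.

λ̂_MAP = 5.375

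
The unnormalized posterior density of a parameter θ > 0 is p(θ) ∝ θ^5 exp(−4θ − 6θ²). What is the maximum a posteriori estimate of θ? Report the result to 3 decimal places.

ℓ'(θ) = 5/θ − 4 − 12θ. Setting this to zero and multiplying by θ: 12θ² + 4θ − 5 = 0.
θ = (−4 + √(4² + 4·12·5)) / (2·12) = (−4 + √256) / 24 = (−4 + 16)/24 = 1/2.
ℓ''(θ) = −5/θ² − 12 < 0, confirming a maximum.

θ̂_MAP = 0.500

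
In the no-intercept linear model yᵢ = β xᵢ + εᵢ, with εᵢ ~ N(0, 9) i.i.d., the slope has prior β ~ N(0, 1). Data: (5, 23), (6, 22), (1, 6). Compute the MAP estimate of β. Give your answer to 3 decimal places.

log p(β | y) = −Σ(yᵢ − βxᵢ)²/(2·9) − β²/(2·1) + const.
Setting the derivative to zero: Σxᵢ(yᵢ − βxᵢ)/9 − β/1 = 0, so β = Σxᵢyᵢ / (Σxᵢ² + σ²/τ²).
Σxᵢyᵢ = 5·23 + 6·22 + 1·6 = 253; Σxᵢ² = 62; σ²/τ² = 9.
β̂_MAP = 253 / (62 + 9) = 253/71 ≈ 3.563.

β̂_MAP = 3.563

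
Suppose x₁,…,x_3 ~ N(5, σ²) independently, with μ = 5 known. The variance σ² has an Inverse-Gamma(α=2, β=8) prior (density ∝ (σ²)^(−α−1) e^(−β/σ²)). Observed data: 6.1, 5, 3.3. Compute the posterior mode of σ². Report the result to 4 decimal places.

Sum of squared deviations about the known mean: SS = (6.1−5)² + (5−5)² + (3.3−5)² = 4.1.
The Normal likelihood contributes (σ²)^(−n/2) exp(−SS/(2σ²)), so the posterior is Inverse-Gamma(α + n/2, β + SS/2) = Inverse-Gamma(3.5, 10.05).
The mode of Inverse-Gamma(a, b) is b/(a+1) = 10.05/4.5 ≈ 2.2333.

σ̂²_MAP = 2.2333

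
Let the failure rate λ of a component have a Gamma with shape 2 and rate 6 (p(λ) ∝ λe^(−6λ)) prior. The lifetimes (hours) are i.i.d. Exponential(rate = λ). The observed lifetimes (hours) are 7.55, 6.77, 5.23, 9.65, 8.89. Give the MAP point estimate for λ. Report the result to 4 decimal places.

The Exponential(rate=λ) likelihood is ∝ λ^n e^(−λΣtᵢ). Here n = 5 and Σtᵢ = 7.55 + 6.77 + 5.23 + 9.65 + 8.89 = 38.09.
Posterior ∝ λe^(−6λ) · λ^5e^(−38.09λ) = λ^6e^(−44.09λ), i.e. Gamma(7, 44.09).
Mode = (a−1)/b = 6/44.09 ≈ 0.1361.

λ̂_MAP = 0.1361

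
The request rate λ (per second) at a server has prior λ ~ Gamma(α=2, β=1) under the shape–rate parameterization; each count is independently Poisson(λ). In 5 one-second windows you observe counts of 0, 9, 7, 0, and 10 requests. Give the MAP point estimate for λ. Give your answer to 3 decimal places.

λ̂_MAP = 4.500

Σxᵢ = 0+9+7+0+10 = 26, with n = 5.
Posterior ∝ λe^(−1λ) · λ^26e^(−5λ) = λ^27e^(−6λ), i.e. Gamma(shape=28, rate=6).
The mode of a Gamma(a, b) with a ≥ 1 (shape–rate) is (a−1)/b = 27/6 ≈ 4.500.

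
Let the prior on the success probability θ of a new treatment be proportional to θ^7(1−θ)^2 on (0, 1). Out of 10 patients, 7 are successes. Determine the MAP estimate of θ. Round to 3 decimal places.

The prior density ∝ θ^7(1−θ)^2 is the kernel of Beta(8, 3).
Data: 7 successes in 10 trials. The binomial likelihood contributes θ^7(1−θ)^3, so the posterior is Beta(8+7, 3+3) = Beta(15, 6).
For Beta(a, b) with a, b > 1 the mode is (a−1)/(a+b−2) = 14/19 ≈ 0.737.

θ̂_MAP = 0.737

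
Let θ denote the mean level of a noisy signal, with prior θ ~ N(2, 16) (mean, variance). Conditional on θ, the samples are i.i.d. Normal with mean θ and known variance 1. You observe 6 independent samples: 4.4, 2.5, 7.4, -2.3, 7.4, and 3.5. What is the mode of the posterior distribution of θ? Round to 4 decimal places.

n = 6; x̄ = (4.4 + 2.5 + 7.4 + (-2.3) + 7.4 + 3.5)/6 = 22.9/6 = 229/60 ≈ 3.8167.
For a Normal prior and Normal likelihood with known variance, the posterior is Normal; its mode equals its mean, the precision-weighted average.
Prior precision 1/σ₀² = 1/16 = 0.0625; data precision n/σ² = 6/1 = 6.
θ̂ = (0.0625·2 + 6·(229/60)) / (0.0625 + 6) = 23.025/6.0625 = 1842/485 ≈ 3.7979.

θ̂_MAP = 3.7979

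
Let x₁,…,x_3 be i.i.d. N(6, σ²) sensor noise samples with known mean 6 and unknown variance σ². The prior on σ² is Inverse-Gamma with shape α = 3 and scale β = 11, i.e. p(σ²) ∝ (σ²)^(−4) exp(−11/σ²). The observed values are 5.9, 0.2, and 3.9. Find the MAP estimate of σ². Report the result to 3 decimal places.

σ̂²_MAP = 5.460

Sum of squared deviations about the known mean: SS = (5.9−6)² + (0.2−6)² + (3.9−6)² = 38.06.
The Normal likelihood contributes (σ²)^(−n/2) exp(−SS/(2σ²)), so the posterior is Inverse-Gamma(α + n/2, β + SS/2) = Inverse-Gamma(4.5, 30.03).
The mode of Inverse-Gamma(a, b) is b/(a+1) = 30.03/5.5 ≈ 5.460.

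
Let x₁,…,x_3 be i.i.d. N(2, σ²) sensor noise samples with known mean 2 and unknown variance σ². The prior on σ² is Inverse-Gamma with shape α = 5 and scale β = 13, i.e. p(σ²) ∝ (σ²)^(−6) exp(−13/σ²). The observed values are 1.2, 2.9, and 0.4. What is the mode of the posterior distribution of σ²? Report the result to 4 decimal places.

Sum of squared deviations about the known mean: SS = (1.2−2)² + (2.9−2)² + (0.4−2)² = 4.01.
The Normal likelihood contributes (σ²)^(−n/2) exp(−SS/(2σ²)), so the posterior is Inverse-Gamma(α + n/2, β + SS/2) = Inverse-Gamma(6.5, 15.005).
The mode of Inverse-Gamma(a, b) is b/(a+1) = 15.005/7.5 ≈ 2.0007.

σ̂²_MAP = 2.0007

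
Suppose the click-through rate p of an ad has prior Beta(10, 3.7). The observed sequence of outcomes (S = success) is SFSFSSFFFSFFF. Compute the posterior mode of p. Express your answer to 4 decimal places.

Prior: Beta(10, 3.7).
Data: 5 successes in 13 trials (from the sequence). The binomial likelihood contributes p^5(1−p)^8, so the posterior is Beta(10+5, 3.7+8) = Beta(15, 11.7).
For Beta(a, b) with a, b > 1 the mode is (a−1)/(a+b−2) = 14/24.7 ≈ 0.5668.

p̂_MAP = 0.5668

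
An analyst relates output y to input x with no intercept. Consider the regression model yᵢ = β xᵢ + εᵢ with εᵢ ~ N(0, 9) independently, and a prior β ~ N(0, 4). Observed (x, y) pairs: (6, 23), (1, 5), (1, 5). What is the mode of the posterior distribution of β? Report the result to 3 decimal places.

β̂_MAP = 3.677

log p(β | y) = −Σ(yᵢ − βxᵢ)²/(2·9) − β²/(2·4) + const.
Setting the derivative to zero: Σxᵢ(yᵢ − βxᵢ)/9 − β/4 = 0, so β = Σxᵢyᵢ / (Σxᵢ² + σ²/τ²).
Σxᵢyᵢ = 6·23 + 1·5 + 1·5 = 148; Σxᵢ² = 38; σ²/τ² = 2.25.
β̂_MAP = 148 / (38 + 2.25) = 148/40.25 ≈ 3.677.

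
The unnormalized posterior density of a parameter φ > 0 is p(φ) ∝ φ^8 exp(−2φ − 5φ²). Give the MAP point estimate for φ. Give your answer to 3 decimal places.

φ̂_MAP = 0.800

ℓ'(φ) = 8/φ − 2 − 10φ. Setting this to zero and multiplying by φ: 10φ² + 2φ − 8 = 0.
φ = (−2 + √(2² + 4·10·8)) / (2·10) = (−2 + √324) / 20 = (−2 + 18)/20 = 4/5.
ℓ''(φ) = −8/φ² − 10 < 0, confirming a maximum.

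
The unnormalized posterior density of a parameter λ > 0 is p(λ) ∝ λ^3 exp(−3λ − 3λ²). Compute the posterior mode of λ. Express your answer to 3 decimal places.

λ̂_MAP = 0.500

ℓ'(λ) = 3/λ − 3 − 6λ. Setting this to zero and multiplying by λ: 6λ² + 3λ − 3 = 0.
λ = (−3 + √(3² + 4·6·3)) / (2·6) = (−3 + √81) / 12 = (−3 + 9)/12 = 1/2.
ℓ''(λ) = −3/λ² − 6 < 0, confirming a maximum.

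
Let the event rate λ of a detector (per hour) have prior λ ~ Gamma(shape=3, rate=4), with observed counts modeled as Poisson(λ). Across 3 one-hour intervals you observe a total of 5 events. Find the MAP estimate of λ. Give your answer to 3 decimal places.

Σxᵢ = 5, n = 3.
Posterior ∝ λ^2e^(−4λ) · λ^5e^(−3λ) = λ^7e^(−7λ), i.e. Gamma(shape=8, rate=7).
The mode of a Gamma(a, b) with a ≥ 1 (shape–rate) is (a−1)/b = 7/7 ≈ 1.000.

λ̂_MAP = 1.000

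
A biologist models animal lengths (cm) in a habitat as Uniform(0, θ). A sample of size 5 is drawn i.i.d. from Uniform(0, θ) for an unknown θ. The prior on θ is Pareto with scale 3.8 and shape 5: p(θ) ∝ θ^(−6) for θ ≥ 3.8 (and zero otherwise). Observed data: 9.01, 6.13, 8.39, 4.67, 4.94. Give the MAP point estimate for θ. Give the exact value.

The Uniform(0, θ) likelihood is θ^(−n) for θ ≥ max(xᵢ), zero otherwise. Here max(xᵢ) = 9.01.
Posterior ∝ θ^(−6) · θ^(−5) = θ^(−11) on θ ≥ max(3.8, 9.01) = 9.01.
This density is strictly decreasing in θ, so the posterior mode lies at the lower boundary of the support.

θ̂_MAP = 9.01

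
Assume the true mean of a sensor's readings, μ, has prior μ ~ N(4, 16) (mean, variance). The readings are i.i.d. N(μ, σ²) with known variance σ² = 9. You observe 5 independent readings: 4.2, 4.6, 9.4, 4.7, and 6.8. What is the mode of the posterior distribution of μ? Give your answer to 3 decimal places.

μ̂_MAP = 5.744

n = 5; x̄ = (4.2 + 4.6 + 9.4 + 4.7 + 6.8)/5 = 29.7/5 = 5.94.
For a Normal prior and Normal likelihood with known variance, the posterior is Normal; its mode equals its mean, the precision-weighted average.
Prior precision 1/σ₀² = 1/16 = 0.0625; data precision n/σ² = 5/9.
μ̂ = (0.0625·4 + (5/9)·5.94) / (0.0625 + 5/9) = 3.55/(89/144) = 2556/445 ≈ 5.744.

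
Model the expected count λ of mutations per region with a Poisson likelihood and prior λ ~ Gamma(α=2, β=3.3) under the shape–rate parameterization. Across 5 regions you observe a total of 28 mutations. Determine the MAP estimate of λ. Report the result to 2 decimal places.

Σxᵢ = 28, n = 5.
Posterior ∝ λe^(−3.3λ) · λ^28e^(−5λ) = λ^29e^(−8.3λ), i.e. Gamma(shape=30, rate=8.3).
The mode of a Gamma(a, b) with a ≥ 1 (shape–rate) is (a−1)/b = 29/8.3 ≈ 3.49.

λ̂_MAP = 3.49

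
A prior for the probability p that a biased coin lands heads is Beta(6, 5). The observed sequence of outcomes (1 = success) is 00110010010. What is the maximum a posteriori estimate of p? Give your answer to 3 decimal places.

p̂_MAP = 0.450

Prior: Beta(6, 5).
Data: 4 successes in 11 trials (from the sequence). The binomial likelihood contributes p^4(1−p)^7, so the posterior is Beta(6+4, 5+7) = Beta(10, 12).
For Beta(a, b) with a, b > 1 the mode is (a−1)/(a+b−2) = 9/20 ≈ 0.450.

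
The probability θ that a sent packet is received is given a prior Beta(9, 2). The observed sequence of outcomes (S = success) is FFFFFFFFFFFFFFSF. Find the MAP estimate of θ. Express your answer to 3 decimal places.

Prior: Beta(9, 2).
Data: 1 success in 16 trials (from the sequence). The binomial likelihood contributes θ(1−θ)^15, so the posterior is Beta(9+1, 2+15) = Beta(10, 17).
For Beta(a, b) with a, b > 1 the mode is (a−1)/(a+b−2) = 9/25 ≈ 0.360.

θ̂_MAP = 0.360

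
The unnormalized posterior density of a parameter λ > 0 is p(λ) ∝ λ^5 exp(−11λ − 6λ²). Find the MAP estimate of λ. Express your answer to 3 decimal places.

λ̂_MAP = 0.333

ℓ'(λ) = 5/λ − 11 − 12λ. Setting this to zero and multiplying by λ: 12λ² + 11λ − 5 = 0.
λ = (−11 + √(11² + 4·12·5)) / (2·12) = (−11 + √361) / 24 = (−11 + 19)/24 = 1/3.
ℓ''(λ) = −5/λ² − 12 < 0, confirming a maximum.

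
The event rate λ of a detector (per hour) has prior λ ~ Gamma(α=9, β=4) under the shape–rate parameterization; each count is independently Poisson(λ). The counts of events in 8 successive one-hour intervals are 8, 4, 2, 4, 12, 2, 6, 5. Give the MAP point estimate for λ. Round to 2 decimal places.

Σxᵢ = 8+4+2+4+12+2+6+5 = 43, with n = 8.
Posterior ∝ λ^8e^(−4λ) · λ^43e^(−8λ) = λ^51e^(−12λ), i.e. Gamma(shape=52, rate=12).
The mode of a Gamma(a, b) with a ≥ 1 (shape–rate) is (a−1)/b = 51/12 ≈ 4.25.

λ̂_MAP = 4.25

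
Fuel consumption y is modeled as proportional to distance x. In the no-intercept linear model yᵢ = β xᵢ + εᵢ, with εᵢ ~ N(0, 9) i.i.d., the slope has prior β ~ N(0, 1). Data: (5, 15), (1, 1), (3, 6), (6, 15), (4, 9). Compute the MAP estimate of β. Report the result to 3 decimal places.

β̂_MAP = 2.292

log p(β | y) = −Σ(yᵢ − βxᵢ)²/(2·9) − β²/(2·1) + const.
Setting the derivative to zero: Σxᵢ(yᵢ − βxᵢ)/9 − β/1 = 0, so β = Σxᵢyᵢ / (Σxᵢ² + σ²/τ²).
Σxᵢyᵢ = 5·15 + 1·1 + 3·6 + 6·15 + 4·9 = 220; Σxᵢ² = 87; σ²/τ² = 9.
β̂_MAP = 220 / (87 + 9) = 220/96 ≈ 2.292.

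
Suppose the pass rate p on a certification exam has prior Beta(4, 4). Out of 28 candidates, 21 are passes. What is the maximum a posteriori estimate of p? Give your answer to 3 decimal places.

p̂_MAP = 0.706

Prior: Beta(4, 4).
Data: 21 successes in 28 trials. The binomial likelihood contributes p^21(1−p)^7, so the posterior is Beta(4+21, 4+7) = Beta(25, 11).
For Beta(a, b) with a, b > 1 the mode is (a−1)/(a+b−2) = 24/34 ≈ 0.706.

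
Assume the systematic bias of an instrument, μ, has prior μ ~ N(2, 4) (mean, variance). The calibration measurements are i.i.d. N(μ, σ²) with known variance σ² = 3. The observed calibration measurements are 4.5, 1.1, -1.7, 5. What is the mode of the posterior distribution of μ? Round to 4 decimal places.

n = 4; x̄ = (4.5 + 1.1 + (-1.7) + 5)/4 = 8.9/4 = 2.225.
For a Normal prior and Normal likelihood with known variance, the posterior is Normal; its mode equals its mean, the precision-weighted average.
Prior precision 1/σ₀² = 1/4 = 0.25; data precision n/σ² = 4/3.
μ̂ = (0.25·2 + (4/3)·2.225) / (0.25 + 4/3) = (52/15)/(19/12) = 208/95 ≈ 2.1895.

μ̂_MAP = 2.1895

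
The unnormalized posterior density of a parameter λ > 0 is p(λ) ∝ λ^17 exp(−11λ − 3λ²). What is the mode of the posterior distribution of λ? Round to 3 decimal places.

λ̂_MAP = 1.000

ℓ'(λ) = 17/λ − 11 − 6λ. Setting this to zero and multiplying by λ: 6λ² + 11λ − 17 = 0.
λ = (−11 + √(11² + 4·6·17)) / (2·6) = (−11 + √529) / 12 = (−11 + 23)/12 = 1.
ℓ''(λ) = −17/λ² − 6 < 0, confirming a maximum.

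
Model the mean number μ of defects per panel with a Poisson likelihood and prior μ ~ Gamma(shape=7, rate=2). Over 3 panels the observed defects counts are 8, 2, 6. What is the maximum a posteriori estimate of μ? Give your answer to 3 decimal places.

Σxᵢ = 8+2+6 = 16, with n = 3.
Posterior ∝ μ^6e^(−2μ) · μ^16e^(−3μ) = μ^22e^(−5μ), i.e. Gamma(shape=23, rate=5).
The mode of a Gamma(a, b) with a ≥ 1 (shape–rate) is (a−1)/b = 22/5 ≈ 4.400.

μ̂_MAP = 4.400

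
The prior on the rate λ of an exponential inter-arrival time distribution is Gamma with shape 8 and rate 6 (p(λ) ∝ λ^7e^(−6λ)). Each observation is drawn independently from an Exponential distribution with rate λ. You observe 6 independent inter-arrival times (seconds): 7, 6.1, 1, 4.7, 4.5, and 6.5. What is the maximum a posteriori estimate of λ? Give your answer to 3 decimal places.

λ̂_MAP = 0.363

The Exponential(rate=λ) likelihood is ∝ λ^n e^(−λΣtᵢ). Here n = 6 and Σtᵢ = 7 + 6.1 + 1 + 4.7 + 4.5 + 6.5 = 29.8.
Posterior ∝ λ^7e^(−6λ) · λ^6e^(−29.8λ) = λ^13e^(−35.8λ), i.e. Gamma(14, 35.8).
Mode = (a−1)/b = 13/35.8 ≈ 0.363.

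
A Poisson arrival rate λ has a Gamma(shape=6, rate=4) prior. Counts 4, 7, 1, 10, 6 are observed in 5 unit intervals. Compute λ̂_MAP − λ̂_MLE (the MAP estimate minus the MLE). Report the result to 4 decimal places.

Σxᵢ = 28. Posterior is Gamma(34, 9); MAP = (34−1)/9 = 33/9 ≈ 3.66667.
MLE = x̄ = 28/5 ≈ 5.60000.
Difference = 33/9 − 28/5 = -29/15 ≈ -1.9333.

MAP − MLE = -1.9333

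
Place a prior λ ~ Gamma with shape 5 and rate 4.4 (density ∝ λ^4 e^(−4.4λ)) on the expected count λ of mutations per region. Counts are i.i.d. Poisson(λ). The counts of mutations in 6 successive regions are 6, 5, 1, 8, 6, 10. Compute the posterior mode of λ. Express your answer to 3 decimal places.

λ̂_MAP = 3.846

Σxᵢ = 6+5+1+8+6+10 = 36, with n = 6.
Posterior ∝ λ^4e^(−4.4λ) · λ^36e^(−6λ) = λ^40e^(−10.4λ), i.e. Gamma(shape=41, rate=10.4).
The mode of a Gamma(a, b) with a ≥ 1 (shape–rate) is (a−1)/b = 40/10.4 ≈ 3.846.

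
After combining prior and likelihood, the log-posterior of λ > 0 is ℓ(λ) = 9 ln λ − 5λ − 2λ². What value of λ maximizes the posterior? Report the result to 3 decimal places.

ℓ'(λ) = 9/λ − 5 − 4λ. Setting this to zero and multiplying by λ: 4λ² + 5λ − 9 = 0.
λ = (−5 + √(5² + 4·4·9)) / (2·4) = (−5 + √169) / 8 = (−5 + 13)/8 = 1.
ℓ''(λ) = −9/λ² − 4 < 0, confirming a maximum.

λ̂_MAP = 1.000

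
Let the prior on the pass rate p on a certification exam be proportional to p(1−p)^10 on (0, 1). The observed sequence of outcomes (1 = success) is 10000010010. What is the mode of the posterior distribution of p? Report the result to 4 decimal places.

The prior density ∝ p(1−p)^10 is the kernel of Beta(2, 11).
Data: 3 successes in 11 trials (from the sequence). The binomial likelihood contributes p^3(1−p)^8, so the posterior is Beta(2+3, 11+8) = Beta(5, 19).
For Beta(a, b) with a, b > 1 the mode is (a−1)/(a+b−2) = 4/22 ≈ 0.1818.

p̂_MAP = 0.1818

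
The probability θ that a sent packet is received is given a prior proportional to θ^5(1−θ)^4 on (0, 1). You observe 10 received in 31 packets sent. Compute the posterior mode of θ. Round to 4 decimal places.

The prior density ∝ θ^5(1−θ)^4 is the kernel of Beta(6, 5).
Data: 10 successes in 31 trials. The binomial likelihood contributes θ^10(1−θ)^21, so the posterior is Beta(6+10, 5+21) = Beta(16, 26).
For Beta(a, b) with a, b > 1 the mode is (a−1)/(a+b−2) = 15/40 ≈ 0.3750.

θ̂_MAP = 0.3750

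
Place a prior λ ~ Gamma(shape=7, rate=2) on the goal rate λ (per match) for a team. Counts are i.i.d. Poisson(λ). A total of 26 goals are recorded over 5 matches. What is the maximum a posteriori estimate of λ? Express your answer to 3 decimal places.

λ̂_MAP = 4.571

Σxᵢ = 26, n = 5.
Posterior ∝ λ^6e^(−2λ) · λ^26e^(−5λ) = λ^32e^(−7λ), i.e. Gamma(shape=33, rate=7).
The mode of a Gamma(a, b) with a ≥ 1 (shape–rate) is (a−1)/b = 32/7 ≈ 4.571.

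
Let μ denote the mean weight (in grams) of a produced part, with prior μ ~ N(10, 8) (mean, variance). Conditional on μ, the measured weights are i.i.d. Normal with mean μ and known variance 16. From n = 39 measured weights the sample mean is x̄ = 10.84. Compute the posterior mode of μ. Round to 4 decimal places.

μ̂_MAP = 10.7990

n = 39, x̄ = 10.84.
For a Normal prior and Normal likelihood with known variance, the posterior is Normal; its mode equals its mean, the precision-weighted average.
Prior precision 1/σ₀² = 1/8 = 0.125; data precision n/σ² = 39/16 = 2.4375.
μ̂ = (0.125·10 + 2.4375·10.84) / (0.125 + 2.4375) = 27.6725/2.5625 = 11069/1025 ≈ 10.7990.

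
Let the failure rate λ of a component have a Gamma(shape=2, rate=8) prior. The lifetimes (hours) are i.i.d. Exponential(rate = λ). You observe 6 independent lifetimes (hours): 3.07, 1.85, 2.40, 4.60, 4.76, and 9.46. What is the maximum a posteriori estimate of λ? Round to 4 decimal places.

The Exponential(rate=λ) likelihood is ∝ λ^n e^(−λΣtᵢ). Here n = 6 and Σtᵢ = 3.07 + 1.85 + 2.40 + 4.60 + 4.76 + 9.46 = 26.14.
Posterior ∝ λe^(−8λ) · λ^6e^(−26.14λ) = λ^7e^(−34.14λ), i.e. Gamma(8, 34.14).
Mode = (a−1)/b = 7/34.14 ≈ 0.2050.

λ̂_MAP = 0.2050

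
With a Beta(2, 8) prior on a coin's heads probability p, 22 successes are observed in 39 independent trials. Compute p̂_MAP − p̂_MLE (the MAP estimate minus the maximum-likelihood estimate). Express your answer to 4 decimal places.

MAP − MLE = -0.0747

Posterior is Beta(24, 25); MAP = (24−1)/(49−2) = 23/47 ≈ 0.48936.
MLE ignores the prior: p̂_MLE = k/n = 22/39 ≈ 0.56410.
Difference = 23/47 − 22/39 = -137/1833 ≈ -0.0747.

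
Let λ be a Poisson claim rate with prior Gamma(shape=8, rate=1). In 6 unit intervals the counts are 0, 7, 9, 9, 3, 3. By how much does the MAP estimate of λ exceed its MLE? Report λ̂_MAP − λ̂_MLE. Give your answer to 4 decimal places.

Σxᵢ = 31. Posterior is Gamma(39, 7); MAP = (39−1)/7 = 38/7 ≈ 5.42857.
MLE = x̄ = 31/6 ≈ 5.16667.
Difference = 38/7 − 31/6 = 11/42 ≈ 0.2619.

MAP − MLE = 0.2619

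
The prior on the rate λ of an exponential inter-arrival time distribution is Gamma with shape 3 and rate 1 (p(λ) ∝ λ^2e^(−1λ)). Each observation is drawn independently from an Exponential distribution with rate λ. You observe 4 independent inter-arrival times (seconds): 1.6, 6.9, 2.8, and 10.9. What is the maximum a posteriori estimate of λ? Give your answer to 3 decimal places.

The Exponential(rate=λ) likelihood is ∝ λ^n e^(−λΣtᵢ). Here n = 4 and Σtᵢ = 1.6 + 6.9 + 2.8 + 10.9 = 22.2.
Posterior ∝ λ^2e^(−1λ) · λ^4e^(−22.2λ) = λ^6e^(−23.2λ), i.e. Gamma(7, 23.2).
Mode = (a−1)/b = 6/23.2 ≈ 0.259.

λ̂_MAP = 0.259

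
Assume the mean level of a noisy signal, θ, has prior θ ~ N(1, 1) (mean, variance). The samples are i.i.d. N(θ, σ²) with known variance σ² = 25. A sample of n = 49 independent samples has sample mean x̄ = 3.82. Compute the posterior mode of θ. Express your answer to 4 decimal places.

n = 49, x̄ = 3.82.
For a Normal prior and Normal likelihood with known variance, the posterior is Normal; its mode equals its mean, the precision-weighted average.
Prior precision 1/σ₀² = 1/1 = 1; data precision n/σ² = 49/25 = 1.96.
θ̂ = (1·1 + 1.96·3.82) / (1 + 1.96) = 8.4872/2.96 = 10609/3700 ≈ 2.8673.

θ̂_MAP = 2.8673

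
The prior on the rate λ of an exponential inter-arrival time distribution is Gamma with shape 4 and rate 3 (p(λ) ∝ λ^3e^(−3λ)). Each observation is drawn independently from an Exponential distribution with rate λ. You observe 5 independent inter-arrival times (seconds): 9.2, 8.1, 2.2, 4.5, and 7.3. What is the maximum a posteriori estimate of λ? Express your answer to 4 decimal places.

The Exponential(rate=λ) likelihood is ∝ λ^n e^(−λΣtᵢ). Here n = 5 and Σtᵢ = 9.2 + 8.1 + 2.2 + 4.5 + 7.3 = 31.3.
Posterior ∝ λ^3e^(−3λ) · λ^5e^(−31.3λ) = λ^8e^(−34.3λ), i.e. Gamma(9, 34.3).
Mode = (a−1)/b = 8/34.3 ≈ 0.2332.

λ̂_MAP = 0.2332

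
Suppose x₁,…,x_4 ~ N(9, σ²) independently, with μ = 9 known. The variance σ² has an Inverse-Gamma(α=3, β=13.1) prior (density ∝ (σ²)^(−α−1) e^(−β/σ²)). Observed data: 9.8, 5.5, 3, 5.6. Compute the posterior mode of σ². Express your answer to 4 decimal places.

Sum of squared deviations about the known mean: SS = (9.8−9)² + (5.5−9)² + (3−9)² + (5.6−9)² = 60.45.
The Normal likelihood contributes (σ²)^(−n/2) exp(−SS/(2σ²)), so the posterior is Inverse-Gamma(α + n/2, β + SS/2) = Inverse-Gamma(5, 43.325).
The mode of Inverse-Gamma(a, b) is b/(a+1) = 43.325/6 ≈ 7.2208.

σ̂²_MAP = 7.2208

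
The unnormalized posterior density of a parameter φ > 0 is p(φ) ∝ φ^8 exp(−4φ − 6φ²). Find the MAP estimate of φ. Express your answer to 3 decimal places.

ℓ'(φ) = 8/φ − 4 − 12φ. Setting this to zero and multiplying by φ: 12φ² + 4φ − 8 = 0.
φ = (−4 + √(4² + 4·12·8)) / (2·12) = (−4 + √400) / 24 = (−4 + 20)/24 = 2/3.
ℓ''(φ) = −8/φ² − 12 < 0, confirming a maximum.

φ̂_MAP = 0.667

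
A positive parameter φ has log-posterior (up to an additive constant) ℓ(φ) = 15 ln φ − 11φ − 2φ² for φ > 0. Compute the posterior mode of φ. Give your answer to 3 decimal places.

φ̂_MAP = 1.000

ℓ'(φ) = 15/φ − 11 − 4φ. Setting this to zero and multiplying by φ: 4φ² + 11φ − 15 = 0.
φ = (−11 + √(11² + 4·4·15)) / (2·4) = (−11 + √361) / 8 = (−11 + 19)/8 = 1.
ℓ''(φ) = −15/φ² − 4 < 0, confirming a maximum.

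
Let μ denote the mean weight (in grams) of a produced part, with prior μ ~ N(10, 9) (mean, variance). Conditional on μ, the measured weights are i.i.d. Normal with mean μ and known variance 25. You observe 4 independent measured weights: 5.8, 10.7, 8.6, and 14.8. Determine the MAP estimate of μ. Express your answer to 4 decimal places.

μ̂_MAP = 9.9852

n = 4; x̄ = (5.8 + 10.7 + 8.6 + 14.8)/4 = 39.9/4 = 9.975.
For a Normal prior and Normal likelihood with known variance, the posterior is Normal; its mode equals its mean, the precision-weighted average.
Prior precision 1/σ₀² = 1/9; data precision n/σ² = 4/25 = 0.16.
μ̂ = ((1/9)·10 + 0.16·9.975) / (1/9 + 0.16) = (6091/2250)/(61/225) = 6091/610 ≈ 9.9852.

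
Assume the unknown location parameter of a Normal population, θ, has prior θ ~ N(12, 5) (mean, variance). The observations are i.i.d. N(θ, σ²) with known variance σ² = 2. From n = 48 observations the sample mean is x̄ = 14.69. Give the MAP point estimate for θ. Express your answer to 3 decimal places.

θ̂_MAP = 14.668

n = 48, x̄ = 14.69.
For a Normal prior and Normal likelihood with known variance, the posterior is Normal; its mode equals its mean, the precision-weighted average.
Prior precision 1/σ₀² = 1/5 = 0.2; data precision n/σ² = 48/2 = 24.
θ̂ = (0.2·12 + 24·14.69) / (0.2 + 24) = 354.96/24.2 = 8874/605 ≈ 14.668.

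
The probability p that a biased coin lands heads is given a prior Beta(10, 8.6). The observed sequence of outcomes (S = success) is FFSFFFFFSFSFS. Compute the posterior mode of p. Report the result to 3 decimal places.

p̂_MAP = 0.439

Prior: Beta(10, 8.6).
Data: 4 successes in 13 trials (from the sequence). The binomial likelihood contributes p^4(1−p)^9, so the posterior is Beta(10+4, 8.6+9) = Beta(14, 17.6).
For Beta(a, b) with a, b > 1 the mode is (a−1)/(a+b−2) = 13/29.6 ≈ 0.439.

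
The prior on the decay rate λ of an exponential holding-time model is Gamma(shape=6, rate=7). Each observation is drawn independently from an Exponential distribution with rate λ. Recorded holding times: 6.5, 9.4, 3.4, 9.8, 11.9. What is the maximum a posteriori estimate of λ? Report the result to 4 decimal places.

λ̂_MAP = 0.2083

The Exponential(rate=λ) likelihood is ∝ λ^n e^(−λΣtᵢ). Here n = 5 and Σtᵢ = 6.5 + 9.4 + 3.4 + 9.8 + 11.9 = 41.
Posterior ∝ λ^5e^(−7λ) · λ^5e^(−41λ) = λ^10e^(−48λ), i.e. Gamma(11, 48).
Mode = (a−1)/b = 10/48 ≈ 0.2083.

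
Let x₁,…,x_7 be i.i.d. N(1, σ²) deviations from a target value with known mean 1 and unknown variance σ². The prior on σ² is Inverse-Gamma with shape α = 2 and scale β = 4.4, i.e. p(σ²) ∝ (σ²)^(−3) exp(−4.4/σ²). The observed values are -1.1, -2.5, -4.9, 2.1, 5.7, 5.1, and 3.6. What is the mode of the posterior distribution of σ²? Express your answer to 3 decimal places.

Sum of squared deviations about the known mean: SS = (-1.1−1)² + (-2.5−1)² + (-4.9−1)² + (2.1−1)² + (5.7−1)² + (5.1−1)² + (3.6−1)² = 98.34.
The Normal likelihood contributes (σ²)^(−n/2) exp(−SS/(2σ²)), so the posterior is Inverse-Gamma(α + n/2, β + SS/2) = Inverse-Gamma(5.5, 53.57).
The mode of Inverse-Gamma(a, b) is b/(a+1) = 53.57/6.5 ≈ 8.242.

σ̂²_MAP = 8.242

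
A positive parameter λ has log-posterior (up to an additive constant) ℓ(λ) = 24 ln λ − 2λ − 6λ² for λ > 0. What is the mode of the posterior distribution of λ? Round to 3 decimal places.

λ̂_MAP = 1.333

ℓ'(λ) = 24/λ − 2 − 12λ. Setting this to zero and multiplying by λ: 12λ² + 2λ − 24 = 0.
λ = (−2 + √(2² + 4·12·24)) / (2·12) = (−2 + √1156) / 24 = (−2 + 34)/24 = 4/3.
ℓ''(λ) = −24/λ² − 12 < 0, confirming a maximum.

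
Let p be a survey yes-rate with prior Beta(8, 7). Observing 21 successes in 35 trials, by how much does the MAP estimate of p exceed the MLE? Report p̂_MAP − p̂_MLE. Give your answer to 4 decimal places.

Posterior is Beta(29, 21); MAP = (29−1)/(50−2) = 28/48 ≈ 0.58333.
MLE ignores the prior: p̂_MLE = k/n = 21/35 ≈ 0.60000.
Difference = 28/48 − 21/35 = -1/60 ≈ -0.0167.

MAP − MLE = -0.0167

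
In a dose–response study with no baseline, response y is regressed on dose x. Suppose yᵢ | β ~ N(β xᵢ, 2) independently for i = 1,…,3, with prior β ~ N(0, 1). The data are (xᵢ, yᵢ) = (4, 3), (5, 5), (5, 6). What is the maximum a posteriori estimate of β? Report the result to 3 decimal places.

β̂_MAP = 0.985

log p(β | y) = −Σ(yᵢ − βxᵢ)²/(2·2) − β²/(2·1) + const.
Setting the derivative to zero: Σxᵢ(yᵢ − βxᵢ)/2 − β/1 = 0, so β = Σxᵢyᵢ / (Σxᵢ² + σ²/τ²).
Σxᵢyᵢ = 4·3 + 5·5 + 5·6 = 67; Σxᵢ² = 66; σ²/τ² = 2.
β̂_MAP = 67 / (66 + 2) = 67/68 ≈ 0.985.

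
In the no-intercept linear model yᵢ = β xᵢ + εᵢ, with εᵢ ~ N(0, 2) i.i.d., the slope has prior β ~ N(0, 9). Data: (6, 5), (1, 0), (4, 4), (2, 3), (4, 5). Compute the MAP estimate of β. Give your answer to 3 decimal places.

log p(β | y) = −Σ(yᵢ − βxᵢ)²/(2·2) − β²/(2·9) + const.
Setting the derivative to zero: Σxᵢ(yᵢ − βxᵢ)/2 − β/9 = 0, so β = Σxᵢyᵢ / (Σxᵢ² + σ²/τ²).
Σxᵢyᵢ = 6·5 + 1·0 + 4·4 + 2·3 + 4·5 = 72; Σxᵢ² = 73; σ²/τ² = 2/9.
β̂_MAP = 72 / (73 + 2/9) = 72/(659/9) = 648/659 ≈ 0.983.

β̂_MAP = 0.983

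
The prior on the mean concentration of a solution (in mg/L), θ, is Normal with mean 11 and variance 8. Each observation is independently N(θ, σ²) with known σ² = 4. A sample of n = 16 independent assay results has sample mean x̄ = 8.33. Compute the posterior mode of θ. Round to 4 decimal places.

θ̂_MAP = 8.4109

n = 16, x̄ = 8.33.
For a Normal prior and Normal likelihood with known variance, the posterior is Normal; its mode equals its mean, the precision-weighted average.
Prior precision 1/σ₀² = 1/8 = 0.125; data precision n/σ² = 16/4 = 4.
θ̂ = (0.125·11 + 4·8.33) / (0.125 + 4) = 34.695/4.125 = 2313/275 ≈ 8.4109.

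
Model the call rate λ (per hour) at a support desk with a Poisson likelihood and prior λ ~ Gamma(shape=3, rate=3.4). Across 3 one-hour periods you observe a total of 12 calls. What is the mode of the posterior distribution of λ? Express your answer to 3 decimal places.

λ̂_MAP = 2.188

Σxᵢ = 12, n = 3.
Posterior ∝ λ^2e^(−3.4λ) · λ^12e^(−3λ) = λ^14e^(−6.4λ), i.e. Gamma(shape=15, rate=6.4).
The mode of a Gamma(a, b) with a ≥ 1 (shape–rate) is (a−1)/b = 14/6.4 ≈ 2.188.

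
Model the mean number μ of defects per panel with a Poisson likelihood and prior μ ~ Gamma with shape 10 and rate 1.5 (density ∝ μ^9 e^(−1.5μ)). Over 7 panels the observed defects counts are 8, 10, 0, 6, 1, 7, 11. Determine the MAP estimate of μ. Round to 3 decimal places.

Σxᵢ = 8+10+0+6+1+7+11 = 43, with n = 7.
Posterior ∝ μ^9e^(−1.5μ) · μ^43e^(−7μ) = μ^52e^(−8.5μ), i.e. Gamma(shape=53, rate=8.5).
The mode of a Gamma(a, b) with a ≥ 1 (shape–rate) is (a−1)/b = 52/8.5 ≈ 6.118.

μ̂_MAP = 6.118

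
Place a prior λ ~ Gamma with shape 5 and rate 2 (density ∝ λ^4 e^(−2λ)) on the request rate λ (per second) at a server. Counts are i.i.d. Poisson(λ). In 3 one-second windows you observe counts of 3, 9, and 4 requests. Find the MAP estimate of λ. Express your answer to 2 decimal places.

λ̂_MAP = 4.00

Σxᵢ = 3+9+4 = 16, with n = 3.
Posterior ∝ λ^4e^(−2λ) · λ^16e^(−3λ) = λ^20e^(−5λ), i.e. Gamma(shape=21, rate=5).
The mode of a Gamma(a, b) with a ≥ 1 (shape–rate) is (a−1)/b = 20/5 ≈ 4.00.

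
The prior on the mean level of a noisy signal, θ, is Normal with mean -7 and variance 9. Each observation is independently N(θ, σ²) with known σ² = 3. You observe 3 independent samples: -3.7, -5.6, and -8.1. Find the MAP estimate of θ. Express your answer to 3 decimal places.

θ̂_MAP = -5.920

n = 3; x̄ = ((-3.7) + (-5.6) + (-8.1))/3 = -17.4/3 = -5.8.
For a Normal prior and Normal likelihood with known variance, the posterior is Normal; its mode equals its mean, the precision-weighted average.
Prior precision 1/σ₀² = 1/9; data precision n/σ² = 3/3 = 1.
θ̂ = ((1/9)·(-7) + 1·(-5.8)) / (1/9 + 1) = (-296/45)/(10/9) = -5.920.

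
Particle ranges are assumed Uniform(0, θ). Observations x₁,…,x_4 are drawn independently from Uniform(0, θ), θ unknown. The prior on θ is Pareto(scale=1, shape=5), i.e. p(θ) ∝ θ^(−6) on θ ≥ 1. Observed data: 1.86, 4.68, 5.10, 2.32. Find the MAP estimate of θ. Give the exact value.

θ̂_MAP = 5.10

The Uniform(0, θ) likelihood is θ^(−n) for θ ≥ max(xᵢ), zero otherwise. Here max(xᵢ) = 5.10.
Posterior ∝ θ^(−6) · θ^(−4) = θ^(−10) on θ ≥ max(1, 5.10) = 5.10.
This density is strictly decreasing in θ, so the posterior mode lies at the lower boundary of the support.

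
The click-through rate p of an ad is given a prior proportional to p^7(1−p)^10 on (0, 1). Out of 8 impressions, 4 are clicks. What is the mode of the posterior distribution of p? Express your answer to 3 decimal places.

The prior density ∝ p^7(1−p)^10 is the kernel of Beta(8, 11).
Data: 4 successes in 8 trials. The binomial likelihood contributes p^4(1−p)^4, so the posterior is Beta(8+4, 11+4) = Beta(12, 15).
For Beta(a, b) with a, b > 1 the mode is (a−1)/(a+b−2) = 11/25 ≈ 0.440.

p̂_MAP = 0.440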